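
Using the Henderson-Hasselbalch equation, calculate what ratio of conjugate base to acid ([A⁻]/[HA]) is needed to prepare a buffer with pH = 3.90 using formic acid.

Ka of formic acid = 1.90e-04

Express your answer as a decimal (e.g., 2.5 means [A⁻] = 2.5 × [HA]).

pKa = -log(1.90e-04) = 3.7212. pH = pKa + log([A⁻]/[HA]), so log([A⁻]/[HA]) = pH − pKa = 3.90 − 3.7212 = 0.1788. [A⁻]/[HA] = 10^(0.1788) = 1.51

[A⁻]/[HA] = 1.51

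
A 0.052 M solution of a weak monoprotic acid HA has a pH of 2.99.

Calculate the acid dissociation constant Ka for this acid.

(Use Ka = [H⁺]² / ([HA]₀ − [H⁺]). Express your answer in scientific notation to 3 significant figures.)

[H⁺] = 10^(−pH) = 10^(−2.99) = 1.023e-03 M. For HA ⇌ H⁺ + A⁻, Ka = [H⁺][A⁻]/[HA] = [H⁺]² / ([HA]₀ − [H⁺]) = (1.023e-03)² / (0.052 − 1.023e-03) = 2.05e-05.

K_a = 2.05e-05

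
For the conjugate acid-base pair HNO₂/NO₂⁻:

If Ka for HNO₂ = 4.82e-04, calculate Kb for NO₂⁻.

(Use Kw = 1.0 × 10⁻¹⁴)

For a conjugate pair Ka × Kb = Kw, so Kb = Kw/Ka = 1.0 × 10⁻¹⁴ / 4.82e-04 = 2.07e-11.

K_b = 2.07e-11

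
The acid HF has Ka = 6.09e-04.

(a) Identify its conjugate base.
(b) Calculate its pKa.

(a) The conjugate base is formed by removing one H⁺ from HF, giving F⁻. (b) pKa = -log(Ka) = -log(6.09e-04) = 3.22.

Conjugate base: F⁻; pK_a = 3.22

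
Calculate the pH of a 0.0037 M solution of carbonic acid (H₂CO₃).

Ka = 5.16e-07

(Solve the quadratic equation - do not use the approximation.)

x² + Ka×x - Ka×C = 0. Using quadratic formula: [H⁺] = 4.3437e-05

pH = 4.36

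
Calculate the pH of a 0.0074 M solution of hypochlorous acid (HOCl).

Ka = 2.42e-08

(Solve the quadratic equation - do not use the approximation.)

x² + Ka×x - Ka×C = 0. Using quadratic formula: [H⁺] = 1.3370e-05

pH = 4.87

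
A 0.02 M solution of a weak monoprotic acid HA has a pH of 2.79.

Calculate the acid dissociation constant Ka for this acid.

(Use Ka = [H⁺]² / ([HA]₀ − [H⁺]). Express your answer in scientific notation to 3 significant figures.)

[H⁺] = 10^(−pH) = 10^(−2.79) = 1.622e-03 M. For HA ⇌ H⁺ + A⁻, Ka = [H⁺][A⁻]/[HA] = [H⁺]² / ([HA]₀ − [H⁺]) = (1.622e-03)² / (0.02 − 1.622e-03) = 1.43e-04.

K_a = 1.43e-04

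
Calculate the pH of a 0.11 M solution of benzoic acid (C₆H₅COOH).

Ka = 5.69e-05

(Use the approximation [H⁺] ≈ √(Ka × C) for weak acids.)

[H⁺] = √(Ka × C) = √(5.69e-05 × 0.11) = 2.5018e-03. pH = -log(2.5018e-03)

pH = 2.60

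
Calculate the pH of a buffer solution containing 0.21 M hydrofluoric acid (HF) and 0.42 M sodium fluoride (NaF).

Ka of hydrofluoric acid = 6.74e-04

pKa = -log(6.74e-04) = 3.17. pH = pKa + log([A⁻]/[HA]) = 3.17 + log(0.42/0.21)

pH = 3.47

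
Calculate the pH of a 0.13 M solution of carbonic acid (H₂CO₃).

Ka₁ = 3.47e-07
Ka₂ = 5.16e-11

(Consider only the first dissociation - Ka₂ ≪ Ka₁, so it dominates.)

First dissociation dominates. From Ka₁ = [H⁺][HA⁻]/[H₂A], x² + Ka₁·x − Ka₁·C = 0 with C = 0.13 M and Ka₁ = 3.47e-07. Solving: [H⁺] = (−Ka₁ + √(Ka₁² + 4·Ka₁·C)) / 2 = 2.1222e-04 M. pH = -log(2.1222e-04) = 3.67.

pH = 3.67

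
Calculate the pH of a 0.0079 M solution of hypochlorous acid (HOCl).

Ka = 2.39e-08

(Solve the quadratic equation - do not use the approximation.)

x² + Ka×x - Ka×C = 0. Using quadratic formula: [H⁺] = 1.3729e-05

pH = 4.86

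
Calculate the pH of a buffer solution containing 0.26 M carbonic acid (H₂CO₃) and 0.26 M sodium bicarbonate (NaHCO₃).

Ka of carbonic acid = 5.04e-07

pKa = -log(5.04e-07) = 6.30. pH = pKa + log([A⁻]/[HA]) = 6.30 + log(0.26/0.26)

pH = 6.30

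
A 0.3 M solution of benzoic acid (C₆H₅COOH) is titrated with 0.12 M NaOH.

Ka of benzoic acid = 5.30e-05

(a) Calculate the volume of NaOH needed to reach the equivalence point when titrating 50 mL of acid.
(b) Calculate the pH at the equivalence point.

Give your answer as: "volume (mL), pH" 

moles acid = 0.3 × 50/1000 = 0.015 mol; V_base = moles/0.12 × 1000 = 125.0 mL. At equivalence only the conjugate base is present: [A⁻] = 0.015/0.175 = 8.5714e-02 M. Kb = Kw/Ka = 1.89e-10; [OH⁻] = √(Kb × [A⁻]) = 4.0215e-06; pOH = 5.40; pH = 14 - pOH = 8.60.

V = 125.0 mL, pH = 8.60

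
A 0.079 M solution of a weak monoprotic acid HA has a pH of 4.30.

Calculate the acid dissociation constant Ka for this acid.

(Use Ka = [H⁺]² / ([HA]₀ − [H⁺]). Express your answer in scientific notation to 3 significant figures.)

[H⁺] = 10^(−pH) = 10^(−4.30) = 5.012e-05 M. For HA ⇌ H⁺ + A⁻, Ka = [H⁺][A⁻]/[HA] = [H⁺]² / ([HA]₀ − [H⁺]) = (5.012e-05)² / (0.079 − 5.012e-05) = 3.18e-08.

K_a = 3.18e-08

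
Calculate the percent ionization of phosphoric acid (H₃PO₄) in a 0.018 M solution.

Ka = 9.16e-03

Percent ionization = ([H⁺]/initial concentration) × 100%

Using Ka equilibrium: x² + Ka×x - Ka×C = 0. Solving: [H⁺] = 9.0529e-03. Percent = (9.0529e-03/0.018) × 100

Percent ionization = 50.3%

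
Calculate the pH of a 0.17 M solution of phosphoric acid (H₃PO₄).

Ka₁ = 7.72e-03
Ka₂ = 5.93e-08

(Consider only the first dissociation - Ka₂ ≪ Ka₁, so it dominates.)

First dissociation dominates. From Ka₁ = [H⁺][HA⁻]/[H₂A], x² + Ka₁·x − Ka₁·C = 0 with C = 0.17 M and Ka₁ = 7.72e-03. Solving: [H⁺] = (−Ka₁ + √(Ka₁² + 4·Ka₁·C)) / 2 = 3.2572e-02 M. pH = -log(3.2572e-02) = 1.49.

pH = 1.49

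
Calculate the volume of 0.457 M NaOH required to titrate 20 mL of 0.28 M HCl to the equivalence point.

At equivalence: moles acid = moles base. moles HCl = 0.28 × 20/1000 = 0.0056 mol. V_base = moles / 0.457 × 1000 = 12.3 mL.

V_{base} = 12.3 mL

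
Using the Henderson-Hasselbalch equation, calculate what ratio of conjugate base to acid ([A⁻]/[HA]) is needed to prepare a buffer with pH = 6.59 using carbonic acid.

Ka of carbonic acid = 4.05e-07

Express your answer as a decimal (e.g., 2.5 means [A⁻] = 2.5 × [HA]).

pKa = -log(4.05e-07) = 6.3925. pH = pKa + log([A⁻]/[HA]), so log([A⁻]/[HA]) = pH − pKa = 6.59 − 6.3925 = 0.1975. [A⁻]/[HA] = 10^(0.1975) = 1.58

[A⁻]/[HA] = 1.58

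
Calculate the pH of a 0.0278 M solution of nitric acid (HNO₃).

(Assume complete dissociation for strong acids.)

[H⁺] = 0.0278 M for strong acid. pH = -log[H⁺] = -log(0.0278)

pH = 1.56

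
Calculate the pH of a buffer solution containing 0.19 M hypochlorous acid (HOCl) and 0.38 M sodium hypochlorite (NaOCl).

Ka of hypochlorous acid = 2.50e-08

pKa = -log(2.50e-08) = 7.60. pH = pKa + log([A⁻]/[HA]) = 7.60 + log(0.38/0.19)

pH = 7.90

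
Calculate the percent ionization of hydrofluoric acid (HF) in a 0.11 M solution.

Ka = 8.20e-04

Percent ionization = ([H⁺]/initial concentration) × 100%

Using Ka equilibrium: x² + Ka×x - Ka×C = 0. Solving: [H⁺] = 9.0962e-03. Percent = (9.0962e-03/0.11) × 100

Percent ionization = 8.27%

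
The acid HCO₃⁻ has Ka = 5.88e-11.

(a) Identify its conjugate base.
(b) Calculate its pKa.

(a) The conjugate base is formed by removing one H⁺ from HCO₃⁻, giving CO₃²⁻. (b) pKa = -log(Ka) = -log(5.88e-11) = 10.23.

Conjugate base: CO₃²⁻; pK_a = 10.23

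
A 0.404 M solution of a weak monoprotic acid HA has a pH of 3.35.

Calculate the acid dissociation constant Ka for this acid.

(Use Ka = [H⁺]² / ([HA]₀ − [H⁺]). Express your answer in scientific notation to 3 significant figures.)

[H⁺] = 10^(−pH) = 10^(−3.35) = 4.467e-04 M. For HA ⇌ H⁺ + A⁻, Ka = [H⁺][A⁻]/[HA] = [H⁺]² / ([HA]₀ − [H⁺]) = (4.467e-04)² / (0.404 − 4.467e-04) = 4.94e-07.

K_a = 4.94e-07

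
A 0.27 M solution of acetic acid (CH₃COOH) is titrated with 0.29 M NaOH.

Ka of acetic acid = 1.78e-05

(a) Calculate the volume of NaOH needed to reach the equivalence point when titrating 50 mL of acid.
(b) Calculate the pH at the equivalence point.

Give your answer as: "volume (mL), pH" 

moles acid = 0.27 × 50/1000 = 0.0135 mol; V_base = moles/0.29 × 1000 = 46.6 mL. At equivalence only the conjugate base is present: [A⁻] = 0.0135/0.097 = 1.3982e-01 M. Kb = Kw/Ka = 5.62e-10; [OH⁻] = √(Kb × [A⁻]) = 8.8629e-06; pOH = 5.05; pH = 14 - pOH = 8.95.

V = 46.6 mL, pH = 8.95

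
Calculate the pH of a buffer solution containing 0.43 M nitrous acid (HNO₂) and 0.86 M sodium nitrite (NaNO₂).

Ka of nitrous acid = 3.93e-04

pKa = -log(3.93e-04) = 3.41. pH = pKa + log([A⁻]/[HA]) = 3.41 + log(0.86/0.43)

pH = 3.71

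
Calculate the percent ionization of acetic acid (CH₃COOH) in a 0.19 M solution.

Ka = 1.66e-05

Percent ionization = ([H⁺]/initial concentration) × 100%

Using Ka equilibrium: x² + Ka×x - Ka×C = 0. Solving: [H⁺] = 1.7677e-03. Percent = (1.7677e-03/0.19) × 100

Percent ionization = 0.93%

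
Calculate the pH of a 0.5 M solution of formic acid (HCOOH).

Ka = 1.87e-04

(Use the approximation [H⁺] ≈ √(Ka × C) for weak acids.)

[H⁺] = √(Ka × C) = √(1.87e-04 × 0.5) = 9.6695e-03. pH = -log(9.6695e-03)

pH = 2.01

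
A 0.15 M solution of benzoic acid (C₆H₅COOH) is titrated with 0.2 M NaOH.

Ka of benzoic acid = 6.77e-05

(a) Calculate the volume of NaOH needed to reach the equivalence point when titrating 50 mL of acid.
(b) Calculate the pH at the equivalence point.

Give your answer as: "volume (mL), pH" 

moles acid = 0.15 × 50/1000 = 0.0075 mol; V_base = moles/0.2 × 1000 = 37.5 mL. At equivalence only the conjugate base is present: [A⁻] = 0.0075/0.087 = 8.5714e-02 M. Kb = Kw/Ka = 1.48e-10; [OH⁻] = √(Kb × [A⁻]) = 3.5582e-06; pOH = 5.45; pH = 14 - pOH = 8.55.

V = 37.5 mL, pH = 8.55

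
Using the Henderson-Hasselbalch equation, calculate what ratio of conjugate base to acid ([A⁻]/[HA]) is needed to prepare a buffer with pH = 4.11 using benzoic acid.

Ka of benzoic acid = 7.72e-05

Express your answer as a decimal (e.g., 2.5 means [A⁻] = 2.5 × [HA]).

pKa = -log(7.72e-05) = 4.1124. pH = pKa + log([A⁻]/[HA]), so log([A⁻]/[HA]) = pH − pKa = 4.11 − 4.1124 = -0.0024. [A⁻]/[HA] = 10^(-0.0024) = 0.995

[A⁻]/[HA] = 0.995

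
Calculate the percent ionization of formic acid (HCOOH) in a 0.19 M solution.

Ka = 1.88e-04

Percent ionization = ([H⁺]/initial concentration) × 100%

Using Ka equilibrium: x² + Ka×x - Ka×C = 0. Solving: [H⁺] = 5.8834e-03. Percent = (5.8834e-03/0.19) × 100

Percent ionization = 3.1%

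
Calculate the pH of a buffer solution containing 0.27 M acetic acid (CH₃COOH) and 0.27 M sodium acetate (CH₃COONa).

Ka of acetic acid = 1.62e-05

pKa = -log(1.62e-05) = 4.79. pH = pKa + log([A⁻]/[HA]) = 4.79 + log(0.27/0.27)

pH = 4.79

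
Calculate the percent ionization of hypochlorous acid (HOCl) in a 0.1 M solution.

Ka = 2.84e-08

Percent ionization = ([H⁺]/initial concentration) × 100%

Using Ka equilibrium: x² + Ka×x - Ka×C = 0. Solving: [H⁺] = 5.3277e-05. Percent = (5.3277e-05/0.1) × 100

Percent ionization = 0.0533%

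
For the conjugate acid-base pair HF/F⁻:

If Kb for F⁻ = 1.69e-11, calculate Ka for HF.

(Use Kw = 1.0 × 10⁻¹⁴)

For a conjugate pair Ka × Kb = Kw, so Ka = Kw/Kb = 1.0 × 10⁻¹⁴ / 1.69e-11 = 5.92e-04.

K_a = 5.92e-04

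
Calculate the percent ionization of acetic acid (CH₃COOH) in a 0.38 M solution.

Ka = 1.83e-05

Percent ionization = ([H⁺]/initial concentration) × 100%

Using Ka equilibrium: x² + Ka×x - Ka×C = 0. Solving: [H⁺] = 2.6279e-03. Percent = (2.6279e-03/0.38) × 100

Percent ionization = 0.692%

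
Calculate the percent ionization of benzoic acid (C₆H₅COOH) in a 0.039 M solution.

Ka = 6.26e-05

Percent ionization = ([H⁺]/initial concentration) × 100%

Using Ka equilibrium: x² + Ka×x - Ka×C = 0. Solving: [H⁺] = 1.5315e-03. Percent = (1.5315e-03/0.039) × 100

Percent ionization = 3.93%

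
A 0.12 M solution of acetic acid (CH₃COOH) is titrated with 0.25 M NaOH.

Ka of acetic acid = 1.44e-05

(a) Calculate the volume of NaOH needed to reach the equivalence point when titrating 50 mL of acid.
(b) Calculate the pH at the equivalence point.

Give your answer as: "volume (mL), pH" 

moles acid = 0.12 × 50/1000 = 0.006 mol; V_base = moles/0.25 × 1000 = 24.0 mL. At equivalence only the conjugate base is present: [A⁻] = 0.006/0.074 = 8.1081e-02 M. Kb = Kw/Ka = 6.94e-10; [OH⁻] = √(Kb × [A⁻]) = 7.5038e-06; pOH = 5.12; pH = 14 - pOH = 8.88.

V = 24.0 mL, pH = 8.88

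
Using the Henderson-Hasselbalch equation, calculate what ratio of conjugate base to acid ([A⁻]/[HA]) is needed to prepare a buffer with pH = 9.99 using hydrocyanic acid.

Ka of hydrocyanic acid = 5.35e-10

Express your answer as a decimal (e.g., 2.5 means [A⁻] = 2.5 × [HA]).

pKa = -log(5.35e-10) = 9.2716. pH = pKa + log([A⁻]/[HA]), so log([A⁻]/[HA]) = pH − pKa = 9.99 − 9.2716 = 0.7184. [A⁻]/[HA] = 10^(0.7184) = 5.23

[A⁻]/[HA] = 5.23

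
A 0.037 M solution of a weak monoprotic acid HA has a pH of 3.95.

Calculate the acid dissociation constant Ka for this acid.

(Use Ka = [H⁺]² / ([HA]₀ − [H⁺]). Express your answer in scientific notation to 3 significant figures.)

[H⁺] = 10^(−pH) = 10^(−3.95) = 1.122e-04 M. For HA ⇌ H⁺ + A⁻, Ka = [H⁺][A⁻]/[HA] = [H⁺]² / ([HA]₀ − [H⁺]) = (1.122e-04)² / (0.037 − 1.122e-04) = 3.41e-07.

K_a = 3.41e-07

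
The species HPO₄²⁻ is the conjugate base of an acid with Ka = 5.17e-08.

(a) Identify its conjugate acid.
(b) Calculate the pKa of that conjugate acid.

(a) The conjugate acid is formed by adding one H⁺ to HPO₄²⁻, giving H₂PO₄⁻. (b) pKa = -log(Ka) = -log(5.17e-08) = 7.29.

Conjugate acid: H₂PO₄⁻; pK_a = 7.29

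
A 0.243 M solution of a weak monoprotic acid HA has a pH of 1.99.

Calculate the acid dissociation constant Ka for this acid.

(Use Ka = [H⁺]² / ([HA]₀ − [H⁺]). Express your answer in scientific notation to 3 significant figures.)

[H⁺] = 10^(−pH) = 10^(−1.99) = 1.023e-02 M. For HA ⇌ H⁺ + A⁻, Ka = [H⁺][A⁻]/[HA] = [H⁺]² / ([HA]₀ − [H⁺]) = (1.023e-02)² / (0.243 − 1.023e-02) = 4.50e-04.

K_a = 4.50e-04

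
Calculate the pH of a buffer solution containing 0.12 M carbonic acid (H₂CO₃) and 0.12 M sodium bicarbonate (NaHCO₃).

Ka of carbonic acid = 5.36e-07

pKa = -log(5.36e-07) = 6.27. pH = pKa + log([A⁻]/[HA]) = 6.27 + log(0.12/0.12)

pH = 6.27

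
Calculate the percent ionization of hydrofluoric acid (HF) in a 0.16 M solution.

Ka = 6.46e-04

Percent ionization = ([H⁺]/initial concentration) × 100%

Using Ka equilibrium: x² + Ka×x - Ka×C = 0. Solving: [H⁺] = 9.8487e-03. Percent = (9.8487e-03/0.16) × 100

Percent ionization = 6.16%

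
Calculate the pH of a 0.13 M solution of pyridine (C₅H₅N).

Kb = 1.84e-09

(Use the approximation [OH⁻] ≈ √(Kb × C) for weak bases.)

[OH⁻] = √(Kb × C) = √(1.84e-09 × 0.13) = 1.5466e-05. pOH = 4.81, pH = 14 - pOH

pH = 9.19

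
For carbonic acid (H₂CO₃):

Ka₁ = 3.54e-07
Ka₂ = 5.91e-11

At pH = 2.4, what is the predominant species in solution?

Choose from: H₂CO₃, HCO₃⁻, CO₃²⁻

pKa₁ = 6.45, pKa₂ = 10.23. For a polyprotic acid the predominant species crosses at each pKa: below pKa_n the protonated form dominates, above it the deprotonated form does. At pH = 2.4, the predominant species is H₂CO₃.

H₂CO₃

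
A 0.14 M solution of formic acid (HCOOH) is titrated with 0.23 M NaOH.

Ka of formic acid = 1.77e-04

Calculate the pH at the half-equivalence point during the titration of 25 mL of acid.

At half-equivalence [HA] = [A⁻], so Henderson-Hasselbalch gives pH = pKa = -log(1.77e-04) = 3.75.

pH = pKa = 3.75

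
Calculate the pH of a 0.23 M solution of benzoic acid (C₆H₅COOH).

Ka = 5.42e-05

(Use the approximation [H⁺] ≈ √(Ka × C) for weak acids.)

[H⁺] = √(Ka × C) = √(5.42e-05 × 0.23) = 3.5307e-03. pH = -log(3.5307e-03)

pH = 2.45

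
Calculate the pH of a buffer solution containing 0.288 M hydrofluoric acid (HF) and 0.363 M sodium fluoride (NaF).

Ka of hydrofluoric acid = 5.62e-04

pKa = -log(5.62e-04) = 3.25. pH = pKa + log([A⁻]/[HA]) = 3.25 + log(0.363/0.288)

pH = 3.35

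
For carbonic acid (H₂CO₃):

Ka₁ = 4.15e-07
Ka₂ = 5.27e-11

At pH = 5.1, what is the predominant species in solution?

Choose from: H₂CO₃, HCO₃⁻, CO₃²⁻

pKa₁ = 6.38, pKa₂ = 10.28. For a polyprotic acid the predominant species crosses at each pKa: below pKa_n the protonated form dominates, above it the deprotonated form does. At pH = 5.1, the predominant species is H₂CO₃.

H₂CO₃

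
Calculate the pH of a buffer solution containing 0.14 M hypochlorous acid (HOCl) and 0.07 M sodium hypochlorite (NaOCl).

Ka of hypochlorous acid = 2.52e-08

pKa = -log(2.52e-08) = 7.60. pH = pKa + log([A⁻]/[HA]) = 7.60 + log(0.07/0.14)

pH = 7.30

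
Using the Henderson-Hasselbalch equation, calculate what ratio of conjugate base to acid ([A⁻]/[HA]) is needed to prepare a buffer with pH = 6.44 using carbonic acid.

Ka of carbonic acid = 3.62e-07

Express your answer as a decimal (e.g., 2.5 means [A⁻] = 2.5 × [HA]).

pKa = -log(3.62e-07) = 6.4413. pH = pKa + log([A⁻]/[HA]), so log([A⁻]/[HA]) = pH − pKa = 6.44 − 6.4413 = -0.0013. [A⁻]/[HA] = 10^(-0.0013) = 0.997

[A⁻]/[HA] = 0.997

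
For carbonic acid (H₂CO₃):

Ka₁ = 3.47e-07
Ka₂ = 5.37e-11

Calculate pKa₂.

pKa₂ = -log(Ka₂) = -log(5.37e-11) = 10.27.

pK_{a2} = 10.27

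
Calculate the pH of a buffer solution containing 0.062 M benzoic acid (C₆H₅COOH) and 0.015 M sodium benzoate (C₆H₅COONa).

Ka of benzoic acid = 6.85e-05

pKa = -log(6.85e-05) = 4.16. pH = pKa + log([A⁻]/[HA]) = 4.16 + log(0.015/0.062)

pH = 3.55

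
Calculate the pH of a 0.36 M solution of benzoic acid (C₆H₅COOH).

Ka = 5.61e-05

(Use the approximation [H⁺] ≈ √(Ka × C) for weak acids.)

[H⁺] = √(Ka × C) = √(5.61e-05 × 0.36) = 4.4940e-03. pH = -log(4.4940e-03)

pH = 2.35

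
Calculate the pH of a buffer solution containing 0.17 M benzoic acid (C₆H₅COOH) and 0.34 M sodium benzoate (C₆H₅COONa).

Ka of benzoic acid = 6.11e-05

pKa = -log(6.11e-05) = 4.21. pH = pKa + log([A⁻]/[HA]) = 4.21 + log(0.34/0.17)

pH = 4.51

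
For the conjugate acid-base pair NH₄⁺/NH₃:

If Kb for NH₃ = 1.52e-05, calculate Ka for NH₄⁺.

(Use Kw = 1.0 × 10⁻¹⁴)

For a conjugate pair Ka × Kb = Kw, so Ka = Kw/Kb = 1.0 × 10⁻¹⁴ / 1.52e-05 = 6.58e-10.

K_a = 6.58e-10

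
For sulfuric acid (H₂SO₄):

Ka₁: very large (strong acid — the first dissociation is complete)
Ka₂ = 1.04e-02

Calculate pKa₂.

pKa₂ = -log(Ka₂) = -log(1.04e-02) = 1.98.

pK_{a2} = 1.98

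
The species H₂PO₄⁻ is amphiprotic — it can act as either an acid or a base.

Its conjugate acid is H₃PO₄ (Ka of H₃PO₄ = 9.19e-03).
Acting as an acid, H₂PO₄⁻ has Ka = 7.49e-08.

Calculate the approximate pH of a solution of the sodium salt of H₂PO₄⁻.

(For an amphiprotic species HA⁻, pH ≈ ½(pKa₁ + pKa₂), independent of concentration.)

pKa₁ = -log(9.19e-03) = 2.04; pKa₂ = -log(7.49e-08) = 7.13. For an amphiprotic species, pH ≈ ½(pKa₁ + pKa₂) = ½(2.04 + 7.13) = 4.58.

pH = 4.58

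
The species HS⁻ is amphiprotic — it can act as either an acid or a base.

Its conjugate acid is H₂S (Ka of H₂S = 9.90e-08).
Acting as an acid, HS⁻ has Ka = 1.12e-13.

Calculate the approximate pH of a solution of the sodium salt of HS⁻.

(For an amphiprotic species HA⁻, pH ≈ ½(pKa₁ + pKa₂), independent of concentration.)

pKa₁ = -log(9.90e-08) = 7.00; pKa₂ = -log(1.12e-13) = 12.95. For an amphiprotic species, pH ≈ ½(pKa₁ + pKa₂) = ½(7.00 + 12.95) = 9.98.

pH = 9.98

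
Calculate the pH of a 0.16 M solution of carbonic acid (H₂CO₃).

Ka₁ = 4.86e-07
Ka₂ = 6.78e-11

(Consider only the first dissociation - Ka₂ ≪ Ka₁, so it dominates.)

First dissociation dominates. From Ka₁ = [H⁺][HA⁻]/[H₂A], x² + Ka₁·x − Ka₁·C = 0 with C = 0.16 M and Ka₁ = 4.86e-07. Solving: [H⁺] = (−Ka₁ + √(Ka₁² + 4·Ka₁·C)) / 2 = 2.7861e-04 M. pH = -log(2.7861e-04) = 3.56.

pH = 3.56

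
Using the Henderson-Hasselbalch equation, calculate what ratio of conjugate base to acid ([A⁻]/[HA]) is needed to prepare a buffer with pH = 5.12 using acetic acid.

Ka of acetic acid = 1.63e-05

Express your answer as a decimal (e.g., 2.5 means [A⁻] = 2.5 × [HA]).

pKa = -log(1.63e-05) = 4.7878. pH = pKa + log([A⁻]/[HA]), so log([A⁻]/[HA]) = pH − pKa = 5.12 − 4.7878 = 0.3322. [A⁻]/[HA] = 10^(0.3322) = 2.15

[A⁻]/[HA] = 2.15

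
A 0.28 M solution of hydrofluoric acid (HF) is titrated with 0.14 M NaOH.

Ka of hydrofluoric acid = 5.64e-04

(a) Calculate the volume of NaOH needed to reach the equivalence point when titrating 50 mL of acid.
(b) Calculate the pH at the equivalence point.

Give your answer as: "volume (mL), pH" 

moles acid = 0.28 × 50/1000 = 0.014 mol; V_base = moles/0.14 × 1000 = 100.0 mL. At equivalence only the conjugate base is present: [A⁻] = 0.014/0.150 = 9.3333e-02 M. Kb = Kw/Ka = 1.77e-11; [OH⁻] = √(Kb × [A⁻]) = 1.2864e-06; pOH = 5.89; pH = 14 - pOH = 8.11.

V = 100.0 mL, pH = 8.11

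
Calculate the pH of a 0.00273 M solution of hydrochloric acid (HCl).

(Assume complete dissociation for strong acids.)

[H⁺] = 0.00273 M for strong acid. pH = -log[H⁺] = -log(0.00273)

pH = 2.56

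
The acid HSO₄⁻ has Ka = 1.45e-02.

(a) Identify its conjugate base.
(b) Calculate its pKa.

(a) The conjugate base is formed by removing one H⁺ from HSO₄⁻, giving SO₄²⁻. (b) pKa = -log(Ka) = -log(1.45e-02) = 1.84.

Conjugate base: SO₄²⁻; pK_a = 1.84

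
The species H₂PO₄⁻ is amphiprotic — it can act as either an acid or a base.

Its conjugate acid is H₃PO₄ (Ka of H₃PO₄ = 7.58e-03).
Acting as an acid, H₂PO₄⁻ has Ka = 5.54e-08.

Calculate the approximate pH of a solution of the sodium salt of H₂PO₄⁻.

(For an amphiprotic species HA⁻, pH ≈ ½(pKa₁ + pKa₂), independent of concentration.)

pKa₁ = -log(7.58e-03) = 2.12; pKa₂ = -log(5.54e-08) = 7.26. For an amphiprotic species, pH ≈ ½(pKa₁ + pKa₂) = ½(2.12 + 7.26) = 4.69.

pH = 4.69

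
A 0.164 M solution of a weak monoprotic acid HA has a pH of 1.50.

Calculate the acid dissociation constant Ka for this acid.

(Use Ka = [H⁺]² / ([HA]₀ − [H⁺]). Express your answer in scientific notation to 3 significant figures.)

[H⁺] = 10^(−pH) = 10^(−1.50) = 3.162e-02 M. For HA ⇌ H⁺ + A⁻, Ka = [H⁺][A⁻]/[HA] = [H⁺]² / ([HA]₀ − [H⁺]) = (3.162e-02)² / (0.164 − 3.162e-02) = 7.55e-03.

K_a = 7.55e-03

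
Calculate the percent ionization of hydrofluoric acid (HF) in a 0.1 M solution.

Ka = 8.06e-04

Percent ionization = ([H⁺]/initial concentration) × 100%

Using Ka equilibrium: x² + Ka×x - Ka×C = 0. Solving: [H⁺] = 8.5838e-03. Percent = (8.5838e-03/0.1) × 100

Percent ionization = 8.58%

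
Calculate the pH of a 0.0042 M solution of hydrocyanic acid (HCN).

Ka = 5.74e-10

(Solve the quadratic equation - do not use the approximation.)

x² + Ka×x - Ka×C = 0. Using quadratic formula: [H⁺] = 1.5524e-06

pH = 5.81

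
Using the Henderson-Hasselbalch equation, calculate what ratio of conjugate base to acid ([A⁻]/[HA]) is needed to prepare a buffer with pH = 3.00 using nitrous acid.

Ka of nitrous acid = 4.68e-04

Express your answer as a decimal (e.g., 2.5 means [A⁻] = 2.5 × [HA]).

pKa = -log(4.68e-04) = 3.3298. pH = pKa + log([A⁻]/[HA]), so log([A⁻]/[HA]) = pH − pKa = 3.00 − 3.3298 = -0.3298. [A⁻]/[HA] = 10^(-0.3298) = 0.468

[A⁻]/[HA] = 0.468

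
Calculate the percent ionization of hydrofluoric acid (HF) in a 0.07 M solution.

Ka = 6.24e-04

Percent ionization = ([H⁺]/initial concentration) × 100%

Using Ka equilibrium: x² + Ka×x - Ka×C = 0. Solving: [H⁺] = 6.3044e-03. Percent = (6.3044e-03/0.07) × 100

Percent ionization = 9.01%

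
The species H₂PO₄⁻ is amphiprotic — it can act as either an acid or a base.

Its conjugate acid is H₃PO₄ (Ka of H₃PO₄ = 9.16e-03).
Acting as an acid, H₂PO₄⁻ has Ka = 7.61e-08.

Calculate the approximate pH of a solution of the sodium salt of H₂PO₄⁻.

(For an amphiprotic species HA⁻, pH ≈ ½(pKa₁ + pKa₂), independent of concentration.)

pKa₁ = -log(9.16e-03) = 2.04; pKa₂ = -log(7.61e-08) = 7.12. For an amphiprotic species, pH ≈ ½(pKa₁ + pKa₂) = ½(2.04 + 7.12) = 4.58.

pH = 4.58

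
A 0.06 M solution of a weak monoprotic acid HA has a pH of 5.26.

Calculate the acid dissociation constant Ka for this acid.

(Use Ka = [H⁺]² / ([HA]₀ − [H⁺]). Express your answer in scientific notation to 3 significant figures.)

[H⁺] = 10^(−pH) = 10^(−5.26) = 5.495e-06 M. For HA ⇌ H⁺ + A⁻, Ka = [H⁺][A⁻]/[HA] = [H⁺]² / ([HA]₀ − [H⁺]) = (5.495e-06)² / (0.06 − 5.495e-06) = 5.03e-10.

K_a = 5.03e-10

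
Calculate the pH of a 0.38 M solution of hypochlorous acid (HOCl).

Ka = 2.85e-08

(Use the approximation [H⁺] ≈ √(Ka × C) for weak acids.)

[H⁺] = √(Ka × C) = √(2.85e-08 × 0.38) = 1.0407e-04. pH = -log(1.0407e-04)

pH = 3.98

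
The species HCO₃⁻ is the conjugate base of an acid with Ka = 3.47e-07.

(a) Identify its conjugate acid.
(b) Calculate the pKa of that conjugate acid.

(a) The conjugate acid is formed by adding one H⁺ to HCO₃⁻, giving H₂CO₃. (b) pKa = -log(Ka) = -log(3.47e-07) = 6.46.

Conjugate acid: H₂CO₃; pK_a = 6.46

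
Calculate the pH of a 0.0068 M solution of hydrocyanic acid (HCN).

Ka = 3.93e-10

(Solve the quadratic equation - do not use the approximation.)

x² + Ka×x - Ka×C = 0. Using quadratic formula: [H⁺] = 1.6346e-06

pH = 5.79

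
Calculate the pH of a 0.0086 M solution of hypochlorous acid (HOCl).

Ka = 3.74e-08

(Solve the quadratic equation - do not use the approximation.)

x² + Ka×x - Ka×C = 0. Using quadratic formula: [H⁺] = 1.7916e-05

pH = 4.75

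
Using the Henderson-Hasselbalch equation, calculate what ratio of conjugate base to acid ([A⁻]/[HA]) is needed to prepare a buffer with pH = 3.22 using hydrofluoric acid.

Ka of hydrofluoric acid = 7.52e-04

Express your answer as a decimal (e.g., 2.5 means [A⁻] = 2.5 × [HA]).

pKa = -log(7.52e-04) = 3.1238. pH = pKa + log([A⁻]/[HA]), so log([A⁻]/[HA]) = pH − pKa = 3.22 − 3.1238 = 0.0962. [A⁻]/[HA] = 10^(0.0962) = 1.25

[A⁻]/[HA] = 1.25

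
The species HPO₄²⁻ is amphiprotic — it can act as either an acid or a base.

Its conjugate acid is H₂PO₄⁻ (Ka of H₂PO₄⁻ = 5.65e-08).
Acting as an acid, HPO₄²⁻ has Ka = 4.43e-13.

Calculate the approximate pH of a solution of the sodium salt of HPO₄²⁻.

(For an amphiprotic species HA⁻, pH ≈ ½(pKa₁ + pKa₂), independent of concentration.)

pKa₁ = -log(5.65e-08) = 7.25; pKa₂ = -log(4.43e-13) = 12.35. For an amphiprotic species, pH ≈ ½(pKa₁ + pKa₂) = ½(7.25 + 12.35) = 9.80.

pH = 9.80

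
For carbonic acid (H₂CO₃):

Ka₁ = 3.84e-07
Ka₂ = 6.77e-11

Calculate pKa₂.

pKa₂ = -log(Ka₂) = -log(6.77e-11) = 10.17.

pK_{a2} = 10.17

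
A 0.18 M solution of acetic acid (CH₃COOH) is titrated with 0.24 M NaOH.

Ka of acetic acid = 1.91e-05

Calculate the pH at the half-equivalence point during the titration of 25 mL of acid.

At half-equivalence [HA] = [A⁻], so Henderson-Hasselbalch gives pH = pKa = -log(1.91e-05) = 4.72.

pH = pKa = 4.72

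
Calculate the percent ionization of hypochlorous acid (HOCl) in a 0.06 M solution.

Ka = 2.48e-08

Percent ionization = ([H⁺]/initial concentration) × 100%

Using Ka equilibrium: x² + Ka×x - Ka×C = 0. Solving: [H⁺] = 3.8562e-05. Percent = (3.8562e-05/0.06) × 100

Percent ionization = 0.0643%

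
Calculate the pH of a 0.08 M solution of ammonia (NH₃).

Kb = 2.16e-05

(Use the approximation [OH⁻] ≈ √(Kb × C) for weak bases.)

[OH⁻] = √(Kb × C) = √(2.16e-05 × 0.08) = 1.3145e-03. pOH = 2.88, pH = 14 - pOH

pH = 11.12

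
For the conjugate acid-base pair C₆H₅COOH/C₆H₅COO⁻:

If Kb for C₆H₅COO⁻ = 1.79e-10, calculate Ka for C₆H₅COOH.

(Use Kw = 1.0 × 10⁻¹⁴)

For a conjugate pair Ka × Kb = Kw, so Ka = Kw/Kb = 1.0 × 10⁻¹⁴ / 1.79e-10 = 5.59e-05.

K_a = 5.59e-05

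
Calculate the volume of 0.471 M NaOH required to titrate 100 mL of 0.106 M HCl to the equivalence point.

At equivalence: moles acid = moles base. moles HCl = 0.106 × 100/1000 = 0.0106 mol. V_base = moles / 0.471 × 1000 = 22.5 mL.

V_{base} = 22.5 mL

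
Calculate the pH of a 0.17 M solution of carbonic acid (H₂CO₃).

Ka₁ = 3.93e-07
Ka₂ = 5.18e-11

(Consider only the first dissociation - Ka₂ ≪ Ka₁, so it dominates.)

First dissociation dominates. From Ka₁ = [H⁺][HA⁻]/[H₂A], x² + Ka₁·x − Ka₁·C = 0 with C = 0.17 M and Ka₁ = 3.93e-07. Solving: [H⁺] = (−Ka₁ + √(Ka₁² + 4·Ka₁·C)) / 2 = 2.5828e-04 M. pH = -log(2.5828e-04) = 3.59.

pH = 3.59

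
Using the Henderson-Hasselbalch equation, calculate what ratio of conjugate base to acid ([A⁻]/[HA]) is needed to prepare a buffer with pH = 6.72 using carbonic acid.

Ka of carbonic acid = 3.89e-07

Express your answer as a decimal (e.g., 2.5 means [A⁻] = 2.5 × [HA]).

pKa = -log(3.89e-07) = 6.4101. pH = pKa + log([A⁻]/[HA]), so log([A⁻]/[HA]) = pH − pKa = 6.72 − 6.4101 = 0.3099. [A⁻]/[HA] = 10^(0.3099) = 2.04

[A⁻]/[HA] = 2.04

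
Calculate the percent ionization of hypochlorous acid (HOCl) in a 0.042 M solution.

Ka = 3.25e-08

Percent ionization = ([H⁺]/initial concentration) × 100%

Using Ka equilibrium: x² + Ka×x - Ka×C = 0. Solving: [H⁺] = 3.6930e-05. Percent = (3.6930e-05/0.042) × 100

Percent ionization = 0.0879%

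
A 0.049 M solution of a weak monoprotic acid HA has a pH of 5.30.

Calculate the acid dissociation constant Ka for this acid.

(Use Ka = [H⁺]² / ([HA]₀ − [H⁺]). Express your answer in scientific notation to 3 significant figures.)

[H⁺] = 10^(−pH) = 10^(−5.30) = 5.012e-06 M. For HA ⇌ H⁺ + A⁻, Ka = [H⁺][A⁻]/[HA] = [H⁺]² / ([HA]₀ − [H⁺]) = (5.012e-06)² / (0.049 − 5.012e-06) = 5.13e-10.

K_a = 5.13e-10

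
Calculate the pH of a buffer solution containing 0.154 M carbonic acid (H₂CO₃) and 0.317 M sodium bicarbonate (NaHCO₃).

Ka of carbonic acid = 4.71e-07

pKa = -log(4.71e-07) = 6.33. pH = pKa + log([A⁻]/[HA]) = 6.33 + log(0.317/0.154)

pH = 6.64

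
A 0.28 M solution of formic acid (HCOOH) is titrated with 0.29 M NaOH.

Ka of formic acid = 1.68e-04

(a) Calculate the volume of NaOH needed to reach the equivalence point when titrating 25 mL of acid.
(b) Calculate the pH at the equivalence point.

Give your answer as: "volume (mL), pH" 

moles acid = 0.28 × 25/1000 = 0.007 mol; V_base = moles/0.29 × 1000 = 24.1 mL. At equivalence only the conjugate base is present: [A⁻] = 0.007/0.049 = 1.4246e-01 M. Kb = Kw/Ka = 5.95e-11; [OH⁻] = √(Kb × [A⁻]) = 2.9120e-06; pOH = 5.54; pH = 14 - pOH = 8.46.

V = 24.1 mL, pH = 8.46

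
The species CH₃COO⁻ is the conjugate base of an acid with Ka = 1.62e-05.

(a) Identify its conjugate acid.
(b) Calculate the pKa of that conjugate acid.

(a) The conjugate acid is formed by adding one H⁺ to CH₃COO⁻, giving CH₃COOH. (b) pKa = -log(Ka) = -log(1.62e-05) = 4.79.

Conjugate acid: CH₃COOH; pK_a = 4.79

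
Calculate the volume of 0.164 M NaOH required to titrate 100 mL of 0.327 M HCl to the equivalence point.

At equivalence: moles acid = moles base. moles HCl = 0.327 × 100/1000 = 0.0327 mol. V_base = moles / 0.164 × 1000 = 199.4 mL.

V_{base} = 199.4 mL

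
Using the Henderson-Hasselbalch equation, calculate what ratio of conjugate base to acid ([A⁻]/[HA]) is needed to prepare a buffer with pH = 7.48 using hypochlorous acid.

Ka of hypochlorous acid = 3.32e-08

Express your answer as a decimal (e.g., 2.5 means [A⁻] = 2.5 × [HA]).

pKa = -log(3.32e-08) = 7.4789. pH = pKa + log([A⁻]/[HA]), so log([A⁻]/[HA]) = pH − pKa = 7.48 − 7.4789 = 0.0011. [A⁻]/[HA] = 10^(0.0011) = 1.00

[A⁻]/[HA] = 1.00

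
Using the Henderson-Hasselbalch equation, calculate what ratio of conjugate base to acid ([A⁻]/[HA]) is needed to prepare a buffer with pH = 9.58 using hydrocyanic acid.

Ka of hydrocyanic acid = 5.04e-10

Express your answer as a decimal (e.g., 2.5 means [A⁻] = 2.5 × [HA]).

pKa = -log(5.04e-10) = 9.2976. pH = pKa + log([A⁻]/[HA]), so log([A⁻]/[HA]) = pH − pKa = 9.58 − 9.2976 = 0.2824. [A⁻]/[HA] = 10^(0.2824) = 1.92

[A⁻]/[HA] = 1.92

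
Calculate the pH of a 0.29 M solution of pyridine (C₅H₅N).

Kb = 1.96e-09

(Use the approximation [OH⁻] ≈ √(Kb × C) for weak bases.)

[OH⁻] = √(Kb × C) = √(1.96e-09 × 0.29) = 2.3841e-05. pOH = 4.62, pH = 14 - pOH

pH = 9.38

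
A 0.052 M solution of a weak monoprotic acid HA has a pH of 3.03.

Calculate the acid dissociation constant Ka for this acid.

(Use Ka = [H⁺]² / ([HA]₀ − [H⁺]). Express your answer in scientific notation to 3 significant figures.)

[H⁺] = 10^(−pH) = 10^(−3.03) = 9.333e-04 M. For HA ⇌ H⁺ + A⁻, Ka = [H⁺][A⁻]/[HA] = [H⁺]² / ([HA]₀ − [H⁺]) = (9.333e-04)² / (0.052 − 9.333e-04) = 1.71e-05.

K_a = 1.71e-05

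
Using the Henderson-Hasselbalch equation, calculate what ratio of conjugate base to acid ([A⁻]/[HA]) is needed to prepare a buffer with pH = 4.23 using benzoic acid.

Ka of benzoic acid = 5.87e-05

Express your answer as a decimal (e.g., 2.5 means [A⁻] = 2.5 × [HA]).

pKa = -log(5.87e-05) = 4.2314. pH = pKa + log([A⁻]/[HA]), so log([A⁻]/[HA]) = pH − pKa = 4.23 − 4.2314 = -0.0014. [A⁻]/[HA] = 10^(-0.0014) = 0.997

[A⁻]/[HA] = 0.997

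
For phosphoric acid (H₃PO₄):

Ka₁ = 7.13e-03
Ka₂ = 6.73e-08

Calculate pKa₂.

pKa₂ = -log(Ka₂) = -log(6.73e-08) = 7.17.

pK_{a2} = 7.17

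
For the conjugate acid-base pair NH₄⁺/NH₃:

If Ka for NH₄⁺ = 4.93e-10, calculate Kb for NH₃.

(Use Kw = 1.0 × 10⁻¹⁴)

For a conjugate pair Ka × Kb = Kw, so Kb = Kw/Ka = 1.0 × 10⁻¹⁴ / 4.93e-10 = 2.03e-05.

K_b = 2.03e-05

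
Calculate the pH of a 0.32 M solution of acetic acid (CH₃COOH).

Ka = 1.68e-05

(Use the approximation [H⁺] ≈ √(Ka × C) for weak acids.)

[H⁺] = √(Ka × C) = √(1.68e-05 × 0.32) = 2.3186e-03. pH = -log(2.3186e-03)

pH = 2.63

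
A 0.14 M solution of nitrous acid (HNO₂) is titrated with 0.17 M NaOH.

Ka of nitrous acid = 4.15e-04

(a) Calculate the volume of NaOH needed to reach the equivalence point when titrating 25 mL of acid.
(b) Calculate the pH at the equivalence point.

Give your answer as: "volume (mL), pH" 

moles acid = 0.14 × 25/1000 = 0.0035 mol; V_base = moles/0.17 × 1000 = 20.6 mL. At equivalence only the conjugate base is present: [A⁻] = 0.0035/0.046 = 7.6774e-02 M. Kb = Kw/Ka = 2.41e-11; [OH⁻] = √(Kb × [A⁻]) = 1.3601e-06; pOH = 5.87; pH = 14 - pOH = 8.13.

V = 20.6 mL, pH = 8.13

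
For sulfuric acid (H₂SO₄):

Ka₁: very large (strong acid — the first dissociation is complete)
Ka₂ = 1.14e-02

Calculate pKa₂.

pKa₂ = -log(Ka₂) = -log(1.14e-02) = 1.94.

pK_{a2} = 1.94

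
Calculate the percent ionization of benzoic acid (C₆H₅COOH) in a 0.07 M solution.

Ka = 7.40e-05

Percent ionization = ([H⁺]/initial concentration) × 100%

Using Ka equilibrium: x² + Ka×x - Ka×C = 0. Solving: [H⁺] = 2.2393e-03. Percent = (2.2393e-03/0.07) × 100

Percent ionization = 3.2%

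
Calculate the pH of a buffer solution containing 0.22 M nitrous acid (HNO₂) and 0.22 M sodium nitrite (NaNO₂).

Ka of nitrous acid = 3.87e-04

pKa = -log(3.87e-04) = 3.41. pH = pKa + log([A⁻]/[HA]) = 3.41 + log(0.22/0.22)

pH = 3.41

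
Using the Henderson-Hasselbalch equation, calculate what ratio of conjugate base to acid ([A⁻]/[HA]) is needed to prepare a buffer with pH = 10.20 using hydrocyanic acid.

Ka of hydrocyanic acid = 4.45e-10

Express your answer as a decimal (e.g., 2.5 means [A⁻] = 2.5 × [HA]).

pKa = -log(4.45e-10) = 9.3516. pH = pKa + log([A⁻]/[HA]), so log([A⁻]/[HA]) = pH − pKa = 10.20 − 9.3516 = 0.8484. [A⁻]/[HA] = 10^(0.8484) = 7.05

[A⁻]/[HA] = 7.05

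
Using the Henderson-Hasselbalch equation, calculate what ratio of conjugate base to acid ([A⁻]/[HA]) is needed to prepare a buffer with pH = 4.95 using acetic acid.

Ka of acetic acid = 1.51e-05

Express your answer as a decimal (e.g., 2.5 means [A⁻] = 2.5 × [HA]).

pKa = -log(1.51e-05) = 4.8210. pH = pKa + log([A⁻]/[HA]), so log([A⁻]/[HA]) = pH − pKa = 4.95 − 4.8210 = 0.1290. [A⁻]/[HA] = 10^(0.1290) = 1.35

[A⁻]/[HA] = 1.35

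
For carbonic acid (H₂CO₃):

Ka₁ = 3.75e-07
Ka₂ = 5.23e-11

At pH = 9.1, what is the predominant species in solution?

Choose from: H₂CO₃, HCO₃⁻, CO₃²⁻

pKa₁ = 6.43, pKa₂ = 10.28. For a polyprotic acid the predominant species crosses at each pKa: below pKa_n the protonated form dominates, above it the deprotonated form does. At pH = 9.1, the predominant species is HCO₃⁻.

HCO₃⁻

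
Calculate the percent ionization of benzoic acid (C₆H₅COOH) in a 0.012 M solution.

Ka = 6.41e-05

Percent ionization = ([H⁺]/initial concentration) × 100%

Using Ka equilibrium: x² + Ka×x - Ka×C = 0. Solving: [H⁺] = 8.4558e-04. Percent = (8.4558e-04/0.012) × 100

Percent ionization = 7.05%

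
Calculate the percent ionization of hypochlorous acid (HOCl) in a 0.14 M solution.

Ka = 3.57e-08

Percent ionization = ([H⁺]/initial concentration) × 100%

Using Ka equilibrium: x² + Ka×x - Ka×C = 0. Solving: [H⁺] = 7.0679e-05. Percent = (7.0679e-05/0.14) × 100

Percent ionization = 0.0505%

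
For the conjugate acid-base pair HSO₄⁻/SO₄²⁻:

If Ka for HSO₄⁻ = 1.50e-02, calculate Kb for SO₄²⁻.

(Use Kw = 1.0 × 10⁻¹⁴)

For a conjugate pair Ka × Kb = Kw, so Kb = Kw/Ka = 1.0 × 10⁻¹⁴ / 1.50e-02 = 6.67e-13.

K_b = 6.67e-13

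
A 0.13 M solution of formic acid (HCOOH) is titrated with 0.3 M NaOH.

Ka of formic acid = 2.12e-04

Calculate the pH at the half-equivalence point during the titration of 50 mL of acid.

At half-equivalence [HA] = [A⁻], so Henderson-Hasselbalch gives pH = pKa = -log(2.12e-04) = 3.67.

pH = pKa = 3.67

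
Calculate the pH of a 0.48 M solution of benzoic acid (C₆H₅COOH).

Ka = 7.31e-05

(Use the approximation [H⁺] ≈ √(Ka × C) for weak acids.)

[H⁺] = √(Ka × C) = √(7.31e-05 × 0.48) = 5.9235e-03. pH = -log(5.9235e-03)

pH = 2.23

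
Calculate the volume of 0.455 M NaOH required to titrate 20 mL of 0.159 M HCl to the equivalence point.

At equivalence: moles acid = moles base. moles HCl = 0.159 × 20/1000 = 0.00318 mol. V_base = moles / 0.455 × 1000 = 7.0 mL.

V_{base} = 7.0 mL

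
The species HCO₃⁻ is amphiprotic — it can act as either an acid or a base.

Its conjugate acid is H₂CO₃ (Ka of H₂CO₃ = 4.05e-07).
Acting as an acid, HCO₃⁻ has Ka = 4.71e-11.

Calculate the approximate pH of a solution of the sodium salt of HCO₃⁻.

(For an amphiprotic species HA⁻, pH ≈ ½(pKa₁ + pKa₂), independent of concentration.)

pKa₁ = -log(4.05e-07) = 6.39; pKa₂ = -log(4.71e-11) = 10.33. For an amphiprotic species, pH ≈ ½(pKa₁ + pKa₂) = ½(6.39 + 10.33) = 8.36.

pH = 8.36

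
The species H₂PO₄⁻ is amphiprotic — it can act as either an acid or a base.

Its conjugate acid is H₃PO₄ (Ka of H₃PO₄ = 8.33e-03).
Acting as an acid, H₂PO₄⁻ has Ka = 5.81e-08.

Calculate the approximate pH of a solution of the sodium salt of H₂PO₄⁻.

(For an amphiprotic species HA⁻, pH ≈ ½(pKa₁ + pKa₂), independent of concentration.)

pKa₁ = -log(8.33e-03) = 2.08; pKa₂ = -log(5.81e-08) = 7.24. For an amphiprotic species, pH ≈ ½(pKa₁ + pKa₂) = ½(2.08 + 7.24) = 4.66.

pH = 4.66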